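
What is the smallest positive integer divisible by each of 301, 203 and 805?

301 = 7 · 43; 203 = 7 · 29; 805 = 5 · 7 · 23
lcm takes max exponent of each prime: 5 · 7 · 23 · 29 · 43 = 1003835

1003835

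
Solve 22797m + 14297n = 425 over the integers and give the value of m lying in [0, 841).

799

gcd(22797, 14297) = 17 (Euclid: 22797 = 1·14297 + 8500; 14297 = 1·8500 + 5797; 8500 = 1·5797 + 2703; 5797 = 2·2703 + 391; 2703 = 6·391 + 357; 391 = 1·357 + 34; 357 = 10·34 + 17; 34 = 2·17 + 0), and 17 | 425.
Extended Euclid: 22797·(402) + 14297·(-641) = 17. Scale by 25: m₀ = 10050.
General solution m = m₀ + 841t; reducing mod 841 gives m = 799 (and n = -1274).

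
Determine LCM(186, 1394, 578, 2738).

3017158266

lcm(186, 1394) = 186·1394/gcd = 259284/2 = 129642
lcm(129642, 578) = 129642·578/gcd = 74933076/34 = 2203914
lcm(2203914, 2738) = 2203914·2738/gcd = 6034316532/2 = 3017158266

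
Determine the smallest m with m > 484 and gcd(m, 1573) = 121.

1573 = 121·13. Any m with gcd(m, 1573) = 121 is a multiple of 121, say 121s, with s coprime to 13.
Need s > 484/121, so s ≥ 5. First s ≥ 5 with gcd(s, 13) = 1 is s = 5. Thus m = 121·5 = 605.

605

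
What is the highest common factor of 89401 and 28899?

169

Euclid: 89401 = 3·28899 + 2704; 28899 = 10·2704 + 1859; 2704 = 1·1859 + 845; 1859 = 2·845 + 169; 845 = 5·169 + 0. Last nonzero remainder: 169.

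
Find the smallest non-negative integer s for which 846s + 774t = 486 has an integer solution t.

39

gcd(846, 774) = 18 (Euclid: 846 = 1·774 + 72; 774 = 10·72 + 54; 72 = 1·54 + 18; 54 = 3·18 + 0), and 18 | 486.
Extended Euclid: 846·(11) + 774·(-12) = 18. Scale by 27: s₀ = 297.
General solution s = s₀ + 43k; reducing mod 43 gives s = 39 (and t = -42).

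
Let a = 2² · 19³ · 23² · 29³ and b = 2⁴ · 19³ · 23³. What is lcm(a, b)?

max exponent per prime: 2⁴ · 19³ · 23³ · 29³ = 32565540243472

32565540243472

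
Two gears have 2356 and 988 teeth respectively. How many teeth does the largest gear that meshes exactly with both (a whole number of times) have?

76

2356 = 2² · 19 · 31
988 = 2² · 13 · 19
Common: 2² · 19 = 76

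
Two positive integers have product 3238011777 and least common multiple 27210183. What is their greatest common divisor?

119

From gcd × lcm = uv: gcd = 3238011777 / 27210183 = 119.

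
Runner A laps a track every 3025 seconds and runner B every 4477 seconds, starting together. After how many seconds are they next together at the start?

3025 = 5² · 11²; 4477 = 11² · 37
max exponents: 5² · 11² · 37 = 111925

111925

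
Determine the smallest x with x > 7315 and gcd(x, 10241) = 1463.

gcd(x, 10241) = 1463 forces 1463 | x; write x = 1463s. Then gcd(1463s, 1463·7) = 1463·gcd(s, 7), so need gcd(s, 7) = 1.
1463s > 7315 gives s ≥ 6. The least s ≥ 6 coprime to 7 is 6, so x = 1463·6 = 8778.

8778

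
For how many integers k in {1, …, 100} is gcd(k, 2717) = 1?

2717 = 11·13·19. Inclusion–exclusion on these primes:
100 − ⌊100/11⌋ − ⌊100/13⌋ − ⌊100/19⌋ + ⌊100/143⌋ + ⌊100/209⌋ + ⌊100/247⌋ − ⌊100/2717⌋ = 79

79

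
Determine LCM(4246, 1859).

717574

gcd first: 4246 = 2·1859 + 528; 1859 = 3·528 + 275; 528 = 1·275 + 253; 275 = 1·253 + 22; 253 = 11·22 + 11; 22 = 2·11 + 0 → gcd = 11
lcm = 4246·1859/gcd = 7893314/11 = 717574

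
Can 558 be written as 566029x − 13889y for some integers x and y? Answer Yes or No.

No

By Bézout, 566029x − 13889y = 558 has integer solutions iff gcd(566029, 13889) | 558.
Euclid: 566029 = 40·13889 + 10469; 13889 = 1·10469 + 3420; 10469 = 3·3420 + 209; 3420 = 16·209 + 76; 209 = 2·76 + 57; 76 = 1·57 + 19; 57 = 3·19 + 0. gcd = 19; 558 mod 19 = 7. No.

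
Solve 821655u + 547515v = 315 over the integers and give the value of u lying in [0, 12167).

9305

gcd(821655, 547515) = 45 (Euclid: 821655 = 1·547515 + 274140; 547515 = 1·274140 + 273375; 274140 = 1·273375 + 765; 273375 = 357·765 + 270; 765 = 2·270 + 225; 270 = 1·225 + 45; 225 = 5·45 + 0), and 45 | 315.
Extended Euclid: 821655·(-2147) + 547515·(3222) = 45. Scale by 7: u₀ = -15029.
General solution u = u₀ + 12167t; reducing mod 12167 gives u = 9305 (and v = -13964).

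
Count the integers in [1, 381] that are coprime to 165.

184

Prime factors of 165: 3, 5, 11. Count integers ≤ 381 divisible by none of them.
By inclusion–exclusion: 381 − ⌊381/3⌋ − ⌊381/5⌋ − ⌊381/11⌋ + ⌊381/15⌋ + ⌊381/33⌋ + ⌊381/55⌋ − ⌊381/165⌋ = 184.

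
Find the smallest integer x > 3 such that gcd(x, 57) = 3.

gcd(x, 57) = 3 forces 3 | x; write x = 3s. Then gcd(3s, 3·19) = 3·gcd(s, 19), so need gcd(s, 19) = 1.
3s > 3 gives s ≥ 2. The least s ≥ 2 coprime to 19 is 2, so x = 3·2 = 6.

6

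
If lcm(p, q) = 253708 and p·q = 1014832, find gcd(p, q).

From gcd × lcm = pq: gcd = 1014832 / 253708 = 4.

4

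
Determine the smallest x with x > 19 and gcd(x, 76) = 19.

57

gcd(x, 76) = 19 forces 19 | x; write x = 19s. Then gcd(19s, 19·4) = 19·gcd(s, 4), so need gcd(s, 4) = 1.
19s > 19 gives s ≥ 2. The least s ≥ 2 coprime to 4 is 3, so x = 19·3 = 57.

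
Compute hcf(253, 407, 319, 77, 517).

gcd(253, 407): 407 = 1·253 + 154; 253 = 1·154 + 99; 154 = 1·99 + 55; 99 = 1·55 + 44; 55 = 1·44 + 11; 44 = 4·11 + 0 → 11
gcd(11, 319): 319 = 29·11 + 0 → 11
gcd(11, 77): 77 = 7·11 + 0 → 11
gcd(11, 517): 517 = 47·11 + 0 → 11

11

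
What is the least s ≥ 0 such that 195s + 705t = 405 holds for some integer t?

31

Euclid: 705 = 3·195 + 120; 195 = 1·120 + 75; 120 = 1·75 + 45; 75 = 1·45 + 30; 45 = 1·30 + 15; 30 = 2·15 + 0 → gcd = 15; 405 = 15·27.
Back-substitution yields 195·(-18) + 705·(5) = 15, so one solution is s = -18·27 = -486, t = 5·27 = 135.
Solutions in s differ by 705/15 = 47; the one in [0, 47) is -486 mod 47 = 31.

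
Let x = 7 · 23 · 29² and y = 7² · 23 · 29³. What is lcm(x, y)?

27486403

max exponent per prime: 7² · 23 · 29³ = 27486403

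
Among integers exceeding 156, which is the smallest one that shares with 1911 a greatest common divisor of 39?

195

gcd(m, 1911) = 39 forces 39 | m; write m = 39s. Then gcd(39s, 39·49) = 39·gcd(s, 49), so need gcd(s, 49) = 1.
39s > 156 gives s ≥ 5. The least s ≥ 5 coprime to 49 is 5, so m = 39·5 = 195.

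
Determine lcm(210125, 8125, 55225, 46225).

210125 = 5³ · 41²; 8125 = 5⁴ · 13; 55225 = 5² · 47²; 46225 = 5² · 43²
lcm takes max exponent of each prime: 5⁴ · 13 · 41² · 43² · 47² = 55785805733125

55785805733125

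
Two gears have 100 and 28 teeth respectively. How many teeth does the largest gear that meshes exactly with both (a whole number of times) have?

Euclid: 100 = 3·28 + 16; 28 = 1·16 + 12; 16 = 1·12 + 4; 12 = 3·4 + 0. Last nonzero remainder: 4.

4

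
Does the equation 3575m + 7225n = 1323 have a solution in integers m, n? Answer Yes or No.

No

gcd(3575, 7225): 7225 = 2·3575 + 75; 3575 = 47·75 + 50; 75 = 1·50 + 25; 50 = 2·25 + 0 → 25
25 does not divide 1323, so a solution does not exist.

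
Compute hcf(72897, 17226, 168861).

72897 = 3 · 11 · 47²; 17226 = 2 · 3³ · 11 · 29; 168861 = 3 · 7 · 11 · 17 · 43
gcd takes min exponent of each prime: 3 · 11 = 33

33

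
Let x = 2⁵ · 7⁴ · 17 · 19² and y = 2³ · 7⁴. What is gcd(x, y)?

min exponent per shared prime: 2³ · 7⁴ = 19208

19208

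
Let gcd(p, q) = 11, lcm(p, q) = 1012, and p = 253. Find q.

Using pq = gcd(p,q)·lcm(p,q) = 11·1012 = 11132, we get q = 11132/253 = 44.

44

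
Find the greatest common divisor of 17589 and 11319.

33

17589 = 3 · 11 · 13 · 41
11319 = 3 · 7³ · 11
Common: 3 · 11 = 33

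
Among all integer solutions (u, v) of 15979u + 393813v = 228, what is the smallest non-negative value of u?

gcd(15979, 393813) = 19 (Euclid: 393813 = 24·15979 + 10317; 15979 = 1·10317 + 5662; 10317 = 1·5662 + 4655; 5662 = 1·4655 + 1007; 4655 = 4·1007 + 627; 1007 = 1·627 + 380; 627 = 1·380 + 247; 380 = 1·247 + 133; 247 = 1·133 + 114; 133 = 1·114 + 19; 114 = 6·19 + 0), and 19 | 228.
Extended Euclid: 15979·(3130) + 393813·(-127) = 19. Scale by 12: u₀ = 37560.
General solution u = u₀ + 20727t; reducing mod 20727 gives u = 16833 (and v = -683).

16833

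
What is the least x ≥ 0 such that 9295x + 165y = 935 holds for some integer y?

2

Euclid: 9295 = 56·165 + 55; 165 = 3·55 + 0 → gcd = 55; 935 = 55·17.
Back-substitution yields 9295·(1) + 165·(-56) = 55, so one solution is x = 1·17 = 17, y = -56·17 = -952.
Solutions in x differ by 165/55 = 3; the one in [0, 3) is 17 mod 3 = 2.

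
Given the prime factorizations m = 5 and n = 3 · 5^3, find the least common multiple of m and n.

max exponent per prime: 3 · 5^3 = 375

375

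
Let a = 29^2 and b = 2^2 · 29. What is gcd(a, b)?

29

min exponent per shared prime: 29 = 29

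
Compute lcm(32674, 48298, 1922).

lcm(32674, 48298) = 32674·48298/gcd = 1578088852/62 = 25453046
lcm(25453046, 1922) = 25453046·1922/gcd = 48920754412/1922 = 25453046

25453046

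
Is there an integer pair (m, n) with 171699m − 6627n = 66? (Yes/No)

gcd(171699, 6627): 171699 = 25·6627 + 6024; 6627 = 1·6024 + 603; 6024 = 9·603 + 597; 603 = 1·597 + 6; 597 = 99·6 + 3; 6 = 2·3 + 0 → 3
3 divides 66, so a solution exists.

Yes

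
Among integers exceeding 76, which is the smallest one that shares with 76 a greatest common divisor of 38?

114

Multiples of 38 above 76: 38·3, 38·4, … . Need the cofactor coprime to 76/38 = 2.
Checking s = 3, 4, … the first with gcd(s, 2) = 1 is s = 3, giving 114.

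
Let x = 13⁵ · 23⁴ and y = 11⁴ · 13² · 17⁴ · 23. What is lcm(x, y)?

max exponent per prime: 11⁴ · 13⁵ · 17⁴ · 23⁴ = 127055810737136030893

127055810737136030893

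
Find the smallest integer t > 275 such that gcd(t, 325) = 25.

300

gcd(t, 325) = 25 forces 25 | t; write t = 25s. Then gcd(25s, 25·13) = 25·gcd(s, 13), so need gcd(s, 13) = 1.
25s > 275 gives s ≥ 12. The least s ≥ 12 coprime to 13 is 12, so t = 25·12 = 300.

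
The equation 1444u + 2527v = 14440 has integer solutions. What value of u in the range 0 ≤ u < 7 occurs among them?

Reduce mod 2527: 1444u ≡ 14440 (mod 2527). With g = gcd(1444, 2527) = 361 dividing 14440, divide through: 4u ≡ 40 (mod 7).
Since gcd(4, 7) = 1, u ≡ 40·(4)⁻¹ ≡ 3 (mod 7). Smallest non-negative: 3.

3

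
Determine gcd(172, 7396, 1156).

4

172 = 2² · 43; 7396 = 2² · 43²; 1156 = 2² · 17²
gcd takes min exponent of each prime: 2² = 4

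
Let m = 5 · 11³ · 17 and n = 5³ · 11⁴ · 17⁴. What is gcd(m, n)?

113135

min exponent per shared prime: 5 · 11³ · 17 = 113135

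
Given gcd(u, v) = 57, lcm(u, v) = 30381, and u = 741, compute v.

2337

Using uv = gcd(u,v)·lcm(u,v) = 57·30381 = 1731717, we get v = 1731717/741 = 2337.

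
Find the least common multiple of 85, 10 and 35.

1190

85 = 5 · 17; 10 = 2 · 5; 35 = 5 · 7
lcm takes max exponent of each prime: 2 · 5 · 7 · 17 = 1190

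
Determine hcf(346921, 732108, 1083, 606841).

gcd(346921, 732108): 732108 = 2·346921 + 38266; 346921 = 9·38266 + 2527; 38266 = 15·2527 + 361; 2527 = 7·361 + 0 → 361
gcd(361, 1083): 1083 = 3·361 + 0 → 361
gcd(361, 606841): 606841 = 1681·361 + 0 → 361

361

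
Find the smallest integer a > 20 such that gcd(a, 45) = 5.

45 = 5·9. Any a with gcd(a, 45) = 5 is a multiple of 5, say 5s, with s coprime to 9.
Need s > 20/5, so s ≥ 5. First s ≥ 5 with gcd(s, 9) = 1 is s = 5. Thus a = 5·5 = 25.

25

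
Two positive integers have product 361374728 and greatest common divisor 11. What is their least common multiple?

32852248

For any two positive integers, gcd × lcm equals their product. Hence lcm = 361374728 / 11 = 32852248.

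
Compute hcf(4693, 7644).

13

Euclid: 7644 = 1·4693 + 2951; 4693 = 1·2951 + 1742; 2951 = 1·1742 + 1209; 1742 = 1·1209 + 533; 1209 = 2·533 + 143; 533 = 3·143 + 104; 143 = 1·104 + 39; 104 = 2·39 + 26; 39 = 1·26 + 13; 26 = 2·13 + 0. Last nonzero remainder: 13.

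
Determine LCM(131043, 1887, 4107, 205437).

131043 = 3 · 11² · 19²; 1887 = 3 · 17 · 37; 4107 = 3 · 37²; 205437 = 3 · 31 · 47²
lcm takes max exponent of each prime: 3 · 11² · 17 · 19² · 31 · 37² · 47² = 208844771082981

208844771082981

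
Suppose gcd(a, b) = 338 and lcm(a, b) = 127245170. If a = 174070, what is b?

247078

a·b = gcd·lcm = 338·127245170 = 43008867460, so b = 43008867460/174070 = 247078.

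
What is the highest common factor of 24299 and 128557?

24299 = 11 · 47²
128557 = 11 · 13 · 29 · 31
Common: 11 = 11

11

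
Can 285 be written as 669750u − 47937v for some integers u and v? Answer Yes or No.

Yes

gcd(669750, 47937): 669750 = 13·47937 + 46569; 47937 = 1·46569 + 1368; 46569 = 34·1368 + 57; 1368 = 24·57 + 0 → 57
57 divides 285, so a solution exists.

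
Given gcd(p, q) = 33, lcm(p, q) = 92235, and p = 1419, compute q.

Using pq = gcd(p,q)·lcm(p,q) = 33·92235 = 3043755, we get q = 3043755/1419 = 2145.

2145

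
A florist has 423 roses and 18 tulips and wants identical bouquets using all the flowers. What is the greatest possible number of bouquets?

Euclid: 423 = 23·18 + 9; 18 = 2·9 + 0. Last nonzero remainder: 9.

9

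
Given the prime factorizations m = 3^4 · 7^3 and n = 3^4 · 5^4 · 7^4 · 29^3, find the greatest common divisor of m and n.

min exponent per shared prime: 3^4 · 7^3 = 27783

27783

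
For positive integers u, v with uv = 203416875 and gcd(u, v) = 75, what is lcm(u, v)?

2712225

Since gcd(u,v)·lcm(u,v) = uv, lcm = 203416875/75 = 2712225.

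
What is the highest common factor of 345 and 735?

15

345 = 3 · 5 · 23
735 = 3 · 5 · 7²
Common: 3 · 5 = 15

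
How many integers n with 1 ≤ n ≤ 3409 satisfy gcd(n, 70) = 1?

1169

70 = 2·5·7. Inclusion–exclusion on these primes:
3409 − ⌊3409/2⌋ − ⌊3409/5⌋ − ⌊3409/7⌋ + ⌊3409/10⌋ + ⌊3409/14⌋ + ⌊3409/35⌋ − ⌊3409/70⌋ = 1169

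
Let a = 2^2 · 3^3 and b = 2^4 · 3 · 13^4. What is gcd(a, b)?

min exponent per shared prime: 2^2 · 3 = 12

12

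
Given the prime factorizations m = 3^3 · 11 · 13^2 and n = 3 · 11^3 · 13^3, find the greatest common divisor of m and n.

min exponent per shared prime: 3 · 11 · 13^2 = 5577

5577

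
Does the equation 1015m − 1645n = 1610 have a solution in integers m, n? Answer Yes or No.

Yes

By Bézout, 1015m − 1645n = 1610 has integer solutions iff gcd(1015, 1645) | 1610.
Euclid: 1645 = 1·1015 + 630; 1015 = 1·630 + 385; 630 = 1·385 + 245; 385 = 1·245 + 140; 245 = 1·140 + 105; 140 = 1·105 + 35; 105 = 3·35 + 0. gcd = 35; 1610 mod 35 = 0. Yes.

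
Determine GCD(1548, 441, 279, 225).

gcd(1548, 441): 1548 = 3·441 + 225; 441 = 1·225 + 216; 225 = 1·216 + 9; 216 = 24·9 + 0 → 9
gcd(9, 279): 279 = 31·9 + 0 → 9
gcd(9, 225): 225 = 25·9 + 0 → 9

9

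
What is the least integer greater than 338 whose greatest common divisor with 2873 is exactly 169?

2873 = 169·17. Any x with gcd(x, 2873) = 169 is a multiple of 169, say 169s, with s coprime to 17.
Need s > 338/169, so s ≥ 3. First s ≥ 3 with gcd(s, 17) = 1 is s = 3. Thus x = 169·3 = 507.

507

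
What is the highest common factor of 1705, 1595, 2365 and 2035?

gcd(1705, 1595): 1705 = 1·1595 + 110; 1595 = 14·110 + 55; 110 = 2·55 + 0 → 55
gcd(55, 2365): 2365 = 43·55 + 0 → 55
gcd(55, 2035): 2035 = 37·55 + 0 → 55

55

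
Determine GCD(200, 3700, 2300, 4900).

100

gcd(200, 3700): 3700 = 18·200 + 100; 200 = 2·100 + 0 → 100
gcd(100, 2300): 2300 = 23·100 + 0 → 100
gcd(100, 4900): 4900 = 49·100 + 0 → 100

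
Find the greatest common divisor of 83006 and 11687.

1

83006 = 2 · 7³ · 11²
11687 = 13 · 29 · 31
Common: 1 = 1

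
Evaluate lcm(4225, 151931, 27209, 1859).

4225 = 5² · 13²; 151931 = 13² · 29 · 31; 27209 = 7 · 13² · 23; 1859 = 11 · 13²
lcm takes max exponent of each prime: 5² · 7 · 11 · 13² · 23 · 29 · 31 = 6726745025

6726745025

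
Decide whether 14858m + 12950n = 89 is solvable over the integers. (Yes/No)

gcd(14858, 12950): 14858 = 1·12950 + 1908; 12950 = 6·1908 + 1502; 1908 = 1·1502 + 406; 1502 = 3·406 + 284; 406 = 1·284 + 122; 284 = 2·122 + 40; 122 = 3·40 + 2; 40 = 20·2 + 0 → 2
2 does not divide 89, so a solution does not exist.

No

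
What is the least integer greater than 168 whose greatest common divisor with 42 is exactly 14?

182

42 = 14·3. Any x with gcd(x, 42) = 14 is a multiple of 14, say 14s, with s coprime to 3.
Need s > 168/14, so s ≥ 13. First s ≥ 13 with gcd(s, 3) = 1 is s = 13. Thus x = 14·13 = 182.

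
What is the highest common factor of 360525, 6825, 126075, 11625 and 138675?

75

gcd(360525, 6825): 360525 = 52·6825 + 5625; 6825 = 1·5625 + 1200; 5625 = 4·1200 + 825; 1200 = 1·825 + 375; 825 = 2·375 + 75; 375 = 5·75 + 0 → 75
gcd(75, 126075): 126075 = 1681·75 + 0 → 75
gcd(75, 11625): 11625 = 155·75 + 0 → 75
gcd(75, 138675): 138675 = 1849·75 + 0 → 75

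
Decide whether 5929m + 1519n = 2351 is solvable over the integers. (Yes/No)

By Bézout, 5929m + 1519n = 2351 has integer solutions iff gcd(5929, 1519) | 2351.
Euclid: 5929 = 3·1519 + 1372; 1519 = 1·1372 + 147; 1372 = 9·147 + 49; 147 = 3·49 + 0. gcd = 49; 2351 mod 49 = 48. No.

No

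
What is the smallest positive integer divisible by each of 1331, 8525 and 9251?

867512525

lcm(1331, 8525) = 1331·8525/gcd = 11346775/11 = 1031525
lcm(1031525, 9251) = 1031525·9251/gcd = 9542637775/11 = 867512525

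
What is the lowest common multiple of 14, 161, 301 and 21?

14 = 2 · 7; 161 = 7 · 23; 301 = 7 · 43; 21 = 3 · 7
lcm takes max exponent of each prime: 2 · 3 · 7 · 23 · 43 = 41538

41538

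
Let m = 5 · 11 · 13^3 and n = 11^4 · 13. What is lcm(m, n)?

max exponent per prime: 5 · 11^4 · 13^3 = 160831385

160831385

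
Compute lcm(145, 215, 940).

145 = 5 · 29; 215 = 5 · 43; 940 = 2² · 5 · 47
lcm takes max exponent of each prime: 2² · 5 · 29 · 43 · 47 = 1172180

1172180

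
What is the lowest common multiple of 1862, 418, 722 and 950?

9728950

1862 = 2 · 7² · 19; 418 = 2 · 11 · 19; 722 = 2 · 19²; 950 = 2 · 5² · 19
lcm takes max exponent of each prime: 2 · 5² · 7² · 11 · 19² = 9728950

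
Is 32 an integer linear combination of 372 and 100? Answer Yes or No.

By Bézout, 372m + 100n = 32 has integer solutions iff gcd(372, 100) | 32.
Euclid: 372 = 3·100 + 72; 100 = 1·72 + 28; 72 = 2·28 + 16; 28 = 1·16 + 12; 16 = 1·12 + 4; 12 = 3·4 + 0. gcd = 4; 32 mod 4 = 0. Yes.

Yes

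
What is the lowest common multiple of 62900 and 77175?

194172300

gcd first: 77175 = 1·62900 + 14275; 62900 = 4·14275 + 5800; 14275 = 2·5800 + 2675; 5800 = 2·2675 + 450; 2675 = 5·450 + 425; 450 = 1·425 + 25; 425 = 17·25 + 0 → gcd = 25
lcm = 62900·77175/gcd = 4854307500/25 = 194172300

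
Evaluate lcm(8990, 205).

gcd first: 8990 = 43·205 + 175; 205 = 1·175 + 30; 175 = 5·30 + 25; 30 = 1·25 + 5; 25 = 5·5 + 0 → gcd = 5
lcm = 8990·205/gcd = 1842950/5 = 368590

368590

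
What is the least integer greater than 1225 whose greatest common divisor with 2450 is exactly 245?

2450 = 245·10. Any a with gcd(a, 2450) = 245 is a multiple of 245, say 245s, with s coprime to 10.
Need s > 1225/245, so s ≥ 6. First s ≥ 6 with gcd(s, 10) = 1 is s = 7. Thus a = 245·7 = 1715.

1715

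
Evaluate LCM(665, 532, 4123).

82460

665 = 5 · 7 · 19; 532 = 2² · 7 · 19; 4123 = 7 · 19 · 31
lcm takes max exponent of each prime: 2² · 5 · 7 · 19 · 31 = 82460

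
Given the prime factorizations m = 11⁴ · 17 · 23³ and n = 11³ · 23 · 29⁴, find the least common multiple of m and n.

max exponent per prime: 11⁴ · 17 · 23³ · 29⁴ = 2141880128566519

2141880128566519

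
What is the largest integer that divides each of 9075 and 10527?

363

9075 = 3 · 5² · 11²
10527 = 3 · 11² · 29
Common: 3 · 11² = 363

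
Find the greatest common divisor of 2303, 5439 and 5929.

49

2303 = 7² · 47; 5439 = 3 · 7² · 37; 5929 = 7² · 11²
gcd takes min exponent of each prime: 7² = 49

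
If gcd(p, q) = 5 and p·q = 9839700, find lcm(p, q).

For any two positive integers, gcd × lcm equals their product. Hence lcm = 9839700 / 5 = 1967940.

1967940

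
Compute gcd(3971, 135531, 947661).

11

3971 = 11 · 19²; 135531 = 3² · 11 · 37²; 947661 = 3 · 11 · 13 · 47²
gcd takes min exponent of each prime: 11 = 11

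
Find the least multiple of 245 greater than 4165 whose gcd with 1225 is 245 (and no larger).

Multiples of 245 above 4165: 245·18, 245·19, … . Need the cofactor coprime to 1225/245 = 5.
Checking s = 18, 19, … the first with gcd(s, 5) = 1 is s = 18, giving 4410.

4410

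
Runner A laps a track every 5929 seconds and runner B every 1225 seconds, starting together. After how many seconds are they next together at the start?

5929 = 7² · 11²; 1225 = 5² · 7²
max exponents: 5² · 7² · 11² = 148225

148225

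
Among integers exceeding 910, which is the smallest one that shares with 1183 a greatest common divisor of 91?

gcd(m, 1183) = 91 forces 91 | m; write m = 91s. Then gcd(91s, 91·13) = 91·gcd(s, 13), so need gcd(s, 13) = 1.
91s > 910 gives s ≥ 11. The least s ≥ 11 coprime to 13 is 11, so m = 91·11 = 1001.

1001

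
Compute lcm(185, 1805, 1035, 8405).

23238976095

185 = 5 · 37; 1805 = 5 · 19²; 1035 = 3² · 5 · 23; 8405 = 5 · 41²
lcm takes max exponent of each prime: 3² · 5 · 19² · 23 · 37 · 41² = 23238976095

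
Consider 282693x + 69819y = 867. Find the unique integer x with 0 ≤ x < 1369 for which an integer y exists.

Euclid: 282693 = 4·69819 + 3417; 69819 = 20·3417 + 1479; 3417 = 2·1479 + 459; 1479 = 3·459 + 102; 459 = 4·102 + 51; 102 = 2·51 + 0 → gcd = 51; 867 = 51·17.
Back-substitution yields 282693·(613) + 69819·(-2482) = 51, so one solution is x = 613·17 = 10421, y = -2482·17 = -42194.
Solutions in x differ by 69819/51 = 1369; the one in [0, 1369) is 10421 mod 1369 = 838.

838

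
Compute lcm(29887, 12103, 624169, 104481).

29887 = 11² · 13 · 19; 12103 = 7² · 13 · 19; 624169 = 7 · 13 · 19³; 104481 = 3² · 13 · 19 · 47
lcm takes max exponent of each prime: 3² · 7² · 11² · 13 · 19³ · 47 = 223627893489

223627893489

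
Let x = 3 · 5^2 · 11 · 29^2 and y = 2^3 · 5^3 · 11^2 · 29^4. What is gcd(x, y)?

min exponent per shared prime: 5^2 · 11 · 29^2 = 231275

231275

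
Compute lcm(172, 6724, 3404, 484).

lcm(172, 6724) = 172·6724/gcd = 1156528/4 = 289132
lcm(289132, 3404) = 289132·3404/gcd = 984205328/4 = 246051332
lcm(246051332, 484) = 246051332·484/gcd = 119088844688/4 = 29772211172

29772211172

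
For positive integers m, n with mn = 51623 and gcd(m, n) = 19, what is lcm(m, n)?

Since gcd(m,n)·lcm(m,n) = mn, lcm = 51623/19 = 2717.

2717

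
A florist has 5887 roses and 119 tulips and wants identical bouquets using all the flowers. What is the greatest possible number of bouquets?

7

5887 = 7 · 29²
119 = 7 · 17
Common: 7 = 7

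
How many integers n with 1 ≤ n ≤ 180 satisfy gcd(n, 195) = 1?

Prime factors of 195: 3, 5, 13. Count integers ≤ 180 divisible by none of them.
By inclusion–exclusion: 180 − ⌊180/3⌋ − ⌊180/5⌋ − ⌊180/13⌋ + ⌊180/15⌋ + ⌊180/39⌋ + ⌊180/65⌋ − ⌊180/195⌋ = 89.

89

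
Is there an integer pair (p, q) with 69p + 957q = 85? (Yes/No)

gcd(69, 957): 957 = 13·69 + 60; 69 = 1·60 + 9; 60 = 6·9 + 6; 9 = 1·6 + 3; 6 = 2·3 + 0 → 3
3 does not divide 85, so a solution does not exist.

No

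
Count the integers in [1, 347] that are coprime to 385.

Prime factors of 385: 5, 7, 11. Count integers ≤ 347 divisible by none of them.
By inclusion–exclusion: 347 − ⌊347/5⌋ − ⌊347/7⌋ − ⌊347/11⌋ + ⌊347/35⌋ + ⌊347/55⌋ + ⌊347/77⌋ − ⌊347/385⌋ = 217.

217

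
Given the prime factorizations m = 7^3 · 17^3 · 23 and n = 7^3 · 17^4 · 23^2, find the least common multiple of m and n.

max exponent per prime: 7^3 · 17^4 · 23^2 = 15154634887

15154634887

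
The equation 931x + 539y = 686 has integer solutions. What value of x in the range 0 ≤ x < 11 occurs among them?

10

Euclid: 931 = 1·539 + 392; 539 = 1·392 + 147; 392 = 2·147 + 98; 147 = 1·98 + 49; 98 = 2·49 + 0 → gcd = 49; 686 = 49·14.
Back-substitution yields 931·(-4) + 539·(7) = 49, so one solution is x = -4·14 = -56, y = 7·14 = 98.
Solutions in x differ by 539/49 = 11; the one in [0, 11) is -56 mod 11 = 10.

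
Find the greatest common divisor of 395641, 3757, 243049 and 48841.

gcd(395641, 3757): 395641 = 105·3757 + 1156; 3757 = 3·1156 + 289; 1156 = 4·289 + 0 → 289
gcd(289, 243049): 243049 = 841·289 + 0 → 289
gcd(289, 48841): 48841 = 169·289 + 0 → 289

289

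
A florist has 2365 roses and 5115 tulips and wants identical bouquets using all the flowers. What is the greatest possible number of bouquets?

2365 = 5 · 11 · 43
5115 = 3 · 5 · 11 · 31
Common: 5 · 11 = 55

55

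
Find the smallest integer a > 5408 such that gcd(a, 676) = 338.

5746

Multiples of 338 above 5408: 338·17, 338·18, … . Need the cofactor coprime to 676/338 = 2.
Checking s = 17, 18, … the first with gcd(s, 2) = 1 is s = 17, giving 5746.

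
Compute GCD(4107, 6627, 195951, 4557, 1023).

4107 = 3 · 37²; 6627 = 3 · 47²; 195951 = 3 · 7² · 31 · 43; 4557 = 3 · 7² · 31; 1023 = 3 · 11 · 31
gcd takes min exponent of each prime: 3 = 3

3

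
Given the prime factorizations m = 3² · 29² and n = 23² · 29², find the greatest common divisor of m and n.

min exponent per shared prime: 29² = 841

841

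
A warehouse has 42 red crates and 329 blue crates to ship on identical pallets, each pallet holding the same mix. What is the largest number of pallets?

7

Euclid: 329 = 7·42 + 35; 42 = 1·35 + 7; 35 = 5·7 + 0. Last nonzero remainder: 7.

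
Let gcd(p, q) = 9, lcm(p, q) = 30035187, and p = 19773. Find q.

13671

Using pq = gcd(p,q)·lcm(p,q) = 9·30035187 = 270316683, we get q = 270316683/19773 = 13671.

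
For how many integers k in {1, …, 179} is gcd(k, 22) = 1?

82

Prime factors of 22: 2, 11. Count integers ≤ 179 divisible by none of them.
By inclusion–exclusion: 179 − ⌊179/2⌋ − ⌊179/11⌋ + ⌊179/22⌋ = 82.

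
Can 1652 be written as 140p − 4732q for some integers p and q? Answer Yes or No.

gcd(140, 4732): 4732 = 33·140 + 112; 140 = 1·112 + 28; 112 = 4·28 + 0 → 28
28 divides 1652, so a solution exists.

Yes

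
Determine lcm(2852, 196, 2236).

78119132

2852 = 2² · 23 · 31; 196 = 2² · 7²; 2236 = 2² · 13 · 43
lcm takes max exponent of each prime: 2² · 7² · 13 · 23 · 31 · 43 = 78119132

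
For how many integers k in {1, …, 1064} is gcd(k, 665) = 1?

692

Prime factors of 665: 5, 7, 19. Count integers ≤ 1064 divisible by none of them.
By inclusion–exclusion: 1064 − ⌊1064/5⌋ − ⌊1064/7⌋ − ⌊1064/19⌋ + ⌊1064/35⌋ + ⌊1064/95⌋ + ⌊1064/133⌋ − ⌊1064/665⌋ = 692.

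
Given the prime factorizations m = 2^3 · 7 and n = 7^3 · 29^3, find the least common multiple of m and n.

66923416

max exponent per prime: 2^3 · 7^3 · 29^3 = 66923416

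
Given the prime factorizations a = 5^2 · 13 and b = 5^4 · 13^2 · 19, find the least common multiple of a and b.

2006875

max exponent per prime: 5^4 · 13^2 · 19 = 2006875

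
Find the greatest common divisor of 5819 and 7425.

Euclid: 7425 = 1·5819 + 1606; 5819 = 3·1606 + 1001; 1606 = 1·1001 + 605; 1001 = 1·605 + 396; 605 = 1·396 + 209; 396 = 1·209 + 187; 209 = 1·187 + 22; 187 = 8·22 + 11; 22 = 2·11 + 0. Last nonzero remainder: 11.

11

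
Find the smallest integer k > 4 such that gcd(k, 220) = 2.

220 = 2·110. Any k with gcd(k, 220) = 2 is a multiple of 2, say 2s, with s coprime to 110.
Need s > 4/2, so s ≥ 3. First s ≥ 3 with gcd(s, 110) = 1 is s = 3. Thus k = 2·3 = 6.

6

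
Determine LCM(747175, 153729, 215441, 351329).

3973461453207675

lcm(747175, 153729) = 747175·153729/gcd = 114862465575/19 = 6045392925
lcm(6045392925, 215441) = 6045392925·215441/gcd = 1302425497154925/551 = 2363748633675
lcm(2363748633675, 351329) = 2363748633675·351329/gcd = 830453443720404075/209 = 3973461453207675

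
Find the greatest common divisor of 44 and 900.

Euclid: 900 = 20·44 + 20; 44 = 2·20 + 4; 20 = 5·4 + 0. Last nonzero remainder: 4.

4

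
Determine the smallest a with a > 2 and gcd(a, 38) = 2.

38 = 2·19. Any a with gcd(a, 38) = 2 is a multiple of 2, say 2s, with s coprime to 19.
Need s > 2/2, so s ≥ 2. First s ≥ 2 with gcd(s, 19) = 1 is s = 2. Thus a = 2·2 = 4.

4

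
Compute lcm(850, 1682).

850 = 2 · 5² · 17; 1682 = 2 · 29²
max exponents: 2 · 5² · 17 · 29² = 714850

714850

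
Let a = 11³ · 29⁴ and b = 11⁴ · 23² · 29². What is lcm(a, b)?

max exponent per prime: 11⁴ · 23² · 29⁴ = 5477954293009

5477954293009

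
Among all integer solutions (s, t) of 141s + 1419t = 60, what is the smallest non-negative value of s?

91

gcd(141, 1419) = 3 (Euclid: 1419 = 10·141 + 9; 141 = 15·9 + 6; 9 = 1·6 + 3; 6 = 2·3 + 0), and 3 | 60.
Extended Euclid: 141·(-161) + 1419·(16) = 3. Scale by 20: s₀ = -3220.
General solution s = s₀ + 473k; reducing mod 473 gives s = 91 (and t = -9).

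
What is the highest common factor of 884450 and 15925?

884450 = 2 · 5² · 7² · 19²
15925 = 5² · 7² · 13
Common: 5² · 7² = 1225

1225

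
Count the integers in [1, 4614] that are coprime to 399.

2497

399 = 3·7·19. Inclusion–exclusion on these primes:
4614 − ⌊4614/3⌋ − ⌊4614/7⌋ − ⌊4614/19⌋ + ⌊4614/21⌋ + ⌊4614/57⌋ + ⌊4614/133⌋ − ⌊4614/399⌋ = 2497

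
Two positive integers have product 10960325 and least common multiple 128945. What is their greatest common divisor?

85

gcd·lcm = product, so gcd = 10960325/128945 = 85.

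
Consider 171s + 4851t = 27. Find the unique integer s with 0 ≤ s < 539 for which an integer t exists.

142

gcd(171, 4851) = 9 (Euclid: 4851 = 28·171 + 63; 171 = 2·63 + 45; 63 = 1·45 + 18; 45 = 2·18 + 9; 18 = 2·9 + 0), and 9 | 27.
Extended Euclid: 171·(227) + 4851·(-8) = 9. Scale by 3: s₀ = 681.
General solution s = s₀ + 539k; reducing mod 539 gives s = 142 (and t = -5).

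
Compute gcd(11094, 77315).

11094 = 2 · 3 · 43²
77315 = 5 · 7 · 47²
Common: 1 = 1

1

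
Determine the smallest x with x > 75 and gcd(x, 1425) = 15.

90

gcd(x, 1425) = 15 forces 15 | x; write x = 15s. Then gcd(15s, 15·95) = 15·gcd(s, 95), so need gcd(s, 95) = 1.
15s > 75 gives s ≥ 6. The least s ≥ 6 coprime to 95 is 6, so x = 15·6 = 90.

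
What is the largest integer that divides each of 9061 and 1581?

9061 = 13 · 17 · 41
1581 = 3 · 17 · 31
Common: 17 = 17

17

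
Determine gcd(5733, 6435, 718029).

117

gcd(5733, 6435): 6435 = 1·5733 + 702; 5733 = 8·702 + 117; 702 = 6·117 + 0 → 117
gcd(117, 718029): 718029 = 6137·117 + 0 → 117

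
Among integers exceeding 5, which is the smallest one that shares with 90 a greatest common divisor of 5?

90 = 5·18. Any a with gcd(a, 90) = 5 is a multiple of 5, say 5s, with s coprime to 18.
Need s > 5/5, so s ≥ 2. First s ≥ 2 with gcd(s, 18) = 1 is s = 5. Thus a = 5·5 = 25.

25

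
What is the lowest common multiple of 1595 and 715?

20735

1595 = 5 · 11 · 29; 715 = 5 · 11 · 13
max exponents: 5 · 11 · 13 · 29 = 20735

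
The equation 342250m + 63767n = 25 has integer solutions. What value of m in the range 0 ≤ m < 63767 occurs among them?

27887

Reduce mod 63767: 342250m ≡ 25 (mod 63767). With g = gcd(342250, 63767) = 1 dividing 25, divide through: 342250m ≡ 25 (mod 63767).
Since gcd(342250, 63767) = 1, m ≡ 25·(342250)⁻¹ ≡ 27887 (mod 63767). Smallest non-negative: 27887.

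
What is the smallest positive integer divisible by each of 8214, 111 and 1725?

4723050

8214 = 2 · 3 · 37²; 111 = 3 · 37; 1725 = 3 · 5² · 23
lcm takes max exponent of each prime: 2 · 3 · 5² · 23 · 37² = 4723050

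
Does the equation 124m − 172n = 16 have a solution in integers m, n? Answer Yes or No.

Yes

By Bézout, 124m − 172n = 16 has integer solutions iff gcd(124, 172) | 16.
Euclid: 172 = 1·124 + 48; 124 = 2·48 + 28; 48 = 1·28 + 20; 28 = 1·20 + 8; 20 = 2·8 + 4; 8 = 2·4 + 0. gcd = 4; 16 mod 4 = 0. Yes.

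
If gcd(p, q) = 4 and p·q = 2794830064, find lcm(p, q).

Since gcd(p,q)·lcm(p,q) = pq, lcm = 2794830064/4 = 698707516.

698707516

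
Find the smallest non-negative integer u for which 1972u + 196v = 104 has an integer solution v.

25

Euclid: 1972 = 10·196 + 12; 196 = 16·12 + 4; 12 = 3·4 + 0 → gcd = 4; 104 = 4·26.
Back-substitution yields 1972·(-16) + 196·(161) = 4, so one solution is u = -16·26 = -416, v = 161·26 = 4186.
Solutions in u differ by 196/4 = 49; the one in [0, 49) is -416 mod 49 = 25.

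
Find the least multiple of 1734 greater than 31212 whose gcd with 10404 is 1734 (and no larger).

32946

10404 = 1734·6. Any x with gcd(x, 10404) = 1734 is a multiple of 1734, say 1734s, with s coprime to 6.
Need s > 31212/1734, so s ≥ 19. First s ≥ 19 with gcd(s, 6) = 1 is s = 19. Thus x = 1734·19 = 32946.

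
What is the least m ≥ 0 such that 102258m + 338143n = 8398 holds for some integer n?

Reduce mod 338143: 102258m ≡ 8398 (mod 338143). With g = gcd(102258, 338143) = 247 dividing 8398, divide through: 414m ≡ 34 (mod 1369).
Since gcd(414, 1369) = 1, m ≡ 34·(414)⁻¹ ≡ 840 (mod 1369). Smallest non-negative: 840.

840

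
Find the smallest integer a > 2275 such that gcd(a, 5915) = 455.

2730

5915 = 455·13. Any a with gcd(a, 5915) = 455 is a multiple of 455, say 455s, with s coprime to 13.
Need s > 2275/455, so s ≥ 6. First s ≥ 6 with gcd(s, 13) = 1 is s = 6. Thus a = 455·6 = 2730.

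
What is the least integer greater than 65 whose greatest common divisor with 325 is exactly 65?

130

325 = 65·5. Any t with gcd(t, 325) = 65 is a multiple of 65, say 65s, with s coprime to 5.
Need s > 65/65, so s ≥ 2. First s ≥ 2 with gcd(s, 5) = 1 is s = 2. Thus t = 65·2 = 130.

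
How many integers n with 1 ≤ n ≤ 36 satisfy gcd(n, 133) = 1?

30

133 = 7·19. Inclusion–exclusion on these primes:
36 − ⌊36/7⌋ − ⌊36/19⌋ + ⌊36/133⌋ = 30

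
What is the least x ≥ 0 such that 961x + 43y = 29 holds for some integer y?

Reduce mod 43: 961x ≡ 29 (mod 43). With g = gcd(961, 43) = 1 dividing 29, divide through: 961x ≡ 29 (mod 43).
Since gcd(961, 43) = 1, x ≡ 29·(961)⁻¹ ≡ 22 (mod 43). Smallest non-negative: 22.

22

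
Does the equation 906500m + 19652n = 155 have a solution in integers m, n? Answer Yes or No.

gcd(906500, 19652): 906500 = 46·19652 + 2508; 19652 = 7·2508 + 2096; 2508 = 1·2096 + 412; 2096 = 5·412 + 36; 412 = 11·36 + 16; 36 = 2·16 + 4; 16 = 4·4 + 0 → 4
4 does not divide 155, so a solution does not exist.

No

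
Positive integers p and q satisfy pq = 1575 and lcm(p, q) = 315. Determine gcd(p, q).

From gcd × lcm = pq: gcd = 1575 / 315 = 5.

5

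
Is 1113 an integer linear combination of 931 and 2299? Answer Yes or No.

No

By Bézout, 931u − 2299v = 1113 has integer solutions iff gcd(931, 2299) | 1113.
Euclid: 2299 = 2·931 + 437; 931 = 2·437 + 57; 437 = 7·57 + 38; 57 = 1·38 + 19; 38 = 2·19 + 0. gcd = 19; 1113 mod 19 = 11. No.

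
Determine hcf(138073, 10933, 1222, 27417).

gcd(138073, 10933): 138073 = 12·10933 + 6877; 10933 = 1·6877 + 4056; 6877 = 1·4056 + 2821; 4056 = 1·2821 + 1235; 2821 = 2·1235 + 351; 1235 = 3·351 + 182; 351 = 1·182 + 169; 182 = 1·169 + 13; 169 = 13·13 + 0 → 13
gcd(13, 1222): 1222 = 94·13 + 0 → 13
gcd(13, 27417): 27417 = 2109·13 + 0 → 13

13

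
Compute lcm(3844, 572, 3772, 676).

6738674228

3844 = 2² · 31²; 572 = 2² · 11 · 13; 3772 = 2² · 23 · 41; 676 = 2² · 13²
lcm takes max exponent of each prime: 2² · 11 · 13² · 23 · 31² · 41 = 6738674228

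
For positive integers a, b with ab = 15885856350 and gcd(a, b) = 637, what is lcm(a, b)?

Since gcd(a,b)·lcm(a,b) = ab, lcm = 15885856350/637 = 24938550.

24938550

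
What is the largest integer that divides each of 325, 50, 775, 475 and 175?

25

gcd(325, 50): 325 = 6·50 + 25; 50 = 2·25 + 0 → 25
gcd(25, 775): 775 = 31·25 + 0 → 25
gcd(25, 475): 475 = 19·25 + 0 → 25
gcd(25, 175): 175 = 7·25 + 0 → 25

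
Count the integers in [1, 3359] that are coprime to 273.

1772

Prime factors of 273: 3, 7, 13. Count integers ≤ 3359 divisible by none of them.
By inclusion–exclusion: 3359 − ⌊3359/3⌋ − ⌊3359/7⌋ − ⌊3359/13⌋ + ⌊3359/21⌋ + ⌊3359/39⌋ + ⌊3359/91⌋ − ⌊3359/273⌋ = 1772.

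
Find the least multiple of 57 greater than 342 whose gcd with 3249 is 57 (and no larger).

399

Multiples of 57 above 342: 57·7, 57·8, … . Need the cofactor coprime to 3249/57 = 57.
Checking s = 7, 8, … the first with gcd(s, 57) = 1 is s = 7, giving 399.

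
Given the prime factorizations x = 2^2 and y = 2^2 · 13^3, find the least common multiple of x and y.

max exponent per prime: 2^2 · 13^3 = 8788

8788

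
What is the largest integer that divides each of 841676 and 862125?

121

Euclid: 862125 = 1·841676 + 20449; 841676 = 41·20449 + 3267; 20449 = 6·3267 + 847; 3267 = 3·847 + 726; 847 = 1·726 + 121; 726 = 6·121 + 0. Last nonzero remainder: 121.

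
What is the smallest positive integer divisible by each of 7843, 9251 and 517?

7843 = 11 · 23 · 31; 9251 = 11 · 29²; 517 = 11 · 47
lcm takes max exponent of each prime: 11 · 23 · 29² · 31 · 47 = 310010261

310010261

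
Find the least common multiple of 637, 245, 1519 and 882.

lcm(637, 245) = 637·245/gcd = 156065/49 = 3185
lcm(3185, 1519) = 3185·1519/gcd = 4838015/49 = 98735
lcm(98735, 882) = 98735·882/gcd = 87084270/49 = 1777230

1777230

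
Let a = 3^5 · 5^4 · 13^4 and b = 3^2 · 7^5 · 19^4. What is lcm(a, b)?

9500890309193863125

max exponent per prime: 3^5 · 5^4 · 7^5 · 13^4 · 19^4 = 9500890309193863125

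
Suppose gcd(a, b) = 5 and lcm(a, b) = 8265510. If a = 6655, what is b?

6210

Using ab = gcd(a,b)·lcm(a,b) = 5·8265510 = 41327550, we get b = 41327550/6655 = 6210.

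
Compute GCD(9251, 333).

9251 = 11 · 29²
333 = 3² · 37
Common: 1 = 1

1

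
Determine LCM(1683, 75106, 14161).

6193766502

lcm(1683, 75106) = 1683·75106/gcd = 126403398/17 = 7435494
lcm(7435494, 14161) = 7435494·14161/gcd = 105294030534/17 = 6193766502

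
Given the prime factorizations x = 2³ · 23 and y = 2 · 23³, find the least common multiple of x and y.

max exponent per prime: 2³ · 23³ = 97336

97336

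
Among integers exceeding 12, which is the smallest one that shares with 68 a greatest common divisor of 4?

16

Multiples of 4 above 12: 4·4, 4·5, … . Need the cofactor coprime to 68/4 = 17.
Checking s = 4, 5, … the first with gcd(s, 17) = 1 is s = 4, giving 16.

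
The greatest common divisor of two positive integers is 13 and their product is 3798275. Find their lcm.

292175

For any two positive integers, gcd × lcm equals their product. Hence lcm = 3798275 / 13 = 292175.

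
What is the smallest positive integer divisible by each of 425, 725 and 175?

lcm(425, 725) = 425·725/gcd = 308125/25 = 12325
lcm(12325, 175) = 12325·175/gcd = 2156875/25 = 86275

86275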